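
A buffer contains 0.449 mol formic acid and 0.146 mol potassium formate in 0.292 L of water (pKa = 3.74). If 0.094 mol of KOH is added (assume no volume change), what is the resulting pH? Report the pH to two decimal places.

pH = 3.57

OH- converts HCOOH to HCOO-: HCOOH → 0.355 mol, HCOO- → 0.24 mol.
pH = pKa + log(n_HCOO-/n_HCOOH) = 3.74 + log(0.24/0.355) = 3.74 + (-0.170)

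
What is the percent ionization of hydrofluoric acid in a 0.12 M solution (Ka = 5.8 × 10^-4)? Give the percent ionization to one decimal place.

6.7%

HF ⇌ F- + H+; let x = [H+] at equilibrium.
Solve x² + 0.00058x − 6.96e-05 = 0 → x = 8.06 × 10^-3 M
% ionization = x/C₀ × 100% = 8.06 × 10^-3/0.12 × 100% = 6.7%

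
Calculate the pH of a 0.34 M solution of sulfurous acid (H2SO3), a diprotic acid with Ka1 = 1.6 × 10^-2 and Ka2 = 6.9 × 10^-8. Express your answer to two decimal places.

pH = 1.18

Since Ka1 ≫ Ka2, the first ionization dominates [H+].
Ka1 = x²/(0.34 − x) = 1.6 × 10^-2
Solving the quadratic: x = (−Ka1 + √(Ka1² + 4·Ka1·C₀))/2 = 6.62 × 10^-2 M
pH = −log(6.62 × 10^-2) = 1.18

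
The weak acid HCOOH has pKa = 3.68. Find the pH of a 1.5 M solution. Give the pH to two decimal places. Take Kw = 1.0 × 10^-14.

pH = 1.75

HCOOH ⇌ HCOO- + H+
Ka = 10^(−3.68) = 2.09 × 10^-4
Ka = x²/(1.5 − x) = 2.09 × 10^-4
Assume x ≪ 1.5: x ≈ √(2.09 × 10^-4 × 1.5) = 1.77 × 10^-2 M
pH = −log[H+] = −log(1.77 × 10^-2) = 1.75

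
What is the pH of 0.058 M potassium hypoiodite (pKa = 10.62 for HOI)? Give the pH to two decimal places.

OI- is the conjugate base of the weak acid HOI.
Ka = 10^(−10.62) = 2.40 × 10^-11
Kb = Kw/Ka = 1.0×10^-14 / 2.40 × 10^-11 = 4.17 × 10^-4
Kb = [OH-]²/(0.058 − [OH-]) = 4.17 × 10^-4
The 5% rule fails; solving [OH-]² + Kb·[OH-] − Kb·C₀ = 0 exactly:
[OH-] = (−Kb + √(Kb² + 4·Kb·C₀))/2 = 4.71 × 10^-3 M
pOH = 2.33, so pH = 14.00 − pOH = 11.67

pH = 11.67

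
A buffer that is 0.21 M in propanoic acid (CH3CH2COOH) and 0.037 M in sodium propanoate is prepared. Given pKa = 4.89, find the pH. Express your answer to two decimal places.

Henderson–Hasselbalch: pH = pKa + log([CH3CH2COO-]/[CH3CH2COOH]) = 4.89 + log(0.037/0.21)
pH = 4.89 + (-0.754) = 4.14

pH = 4.14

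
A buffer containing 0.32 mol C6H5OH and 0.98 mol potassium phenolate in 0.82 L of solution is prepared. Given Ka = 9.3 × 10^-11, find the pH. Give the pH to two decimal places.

pKa = −log(9.3 × 10^-11) = 10.032
Using pH = pKa + log([base]/[acid]) with [base]/[acid] = 0.98/0.32:
pH = 10.032 + (+0.486) = 10.52

pH = 10.52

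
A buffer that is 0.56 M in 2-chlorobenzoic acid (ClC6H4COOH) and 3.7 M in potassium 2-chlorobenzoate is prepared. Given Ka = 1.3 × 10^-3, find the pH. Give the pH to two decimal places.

pKa = −log(1.3 × 10^-3) = 2.886
Using pH = pKa + log([base]/[acid]) with [base]/[acid] = 3.7/0.56:
pH = 2.886 + (+0.820) = 3.71

pH = 3.71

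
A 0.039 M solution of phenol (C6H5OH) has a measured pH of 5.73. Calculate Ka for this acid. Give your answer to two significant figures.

Ka = 8.9 × 10^-11

[H+] = 10^(-5.73) = 1.86 × 10^-6 M
At equilibrium [HA] = 0.039 − 1.86 × 10^-6 = 3.90 × 10^-2 M
Ka = [H+][A-]/[HA] = (1.86 × 10^-6)² / 3.90 × 10^-2 = 8.9 × 10^-11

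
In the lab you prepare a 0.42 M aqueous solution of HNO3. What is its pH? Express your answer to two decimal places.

HNO3 is a strong acid and dissociates completely, so [H+] = 0.42 M.
pH = -log(0.42) = 0.38

pH = 0.38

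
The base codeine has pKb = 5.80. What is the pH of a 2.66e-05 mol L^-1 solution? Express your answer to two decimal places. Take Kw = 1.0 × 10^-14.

C18H21NO3 + H2O ⇌ C18H22NO3+ + OH-
Kb = 10^(−5.80) = 1.58 × 10^-6
Kb = x²/(2.66e-05 − x) = 1.58 × 10^-6
x is not negligible relative to C₀; solve x² + 1.58e-06·x − 4.2e-11 = 0.
x = (−Kb + √(Kb² + 4·Kb·C₀))/2 = 5.74 × 10^-6 M
pOH = 5.24, so pH = 14.00 − pOH = 8.76

pH = 8.76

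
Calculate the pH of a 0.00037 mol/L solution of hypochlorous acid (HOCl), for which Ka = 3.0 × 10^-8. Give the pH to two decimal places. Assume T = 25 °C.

pH = 5.48

HOCl ⇌ OCl- + H+
Ka = [H+]²/(0.00037 − [H+]) = 3.0 × 10^-8
Neglecting [H+] in the denominator: [H+] = √(3.0 × 10^-8 × 0.00037) = 3.33 × 10^-6 M
([H+]/C₀ = 0.9% < 5%, so the approximation holds.)
pH = −log(3.33 × 10^-6) = 5.48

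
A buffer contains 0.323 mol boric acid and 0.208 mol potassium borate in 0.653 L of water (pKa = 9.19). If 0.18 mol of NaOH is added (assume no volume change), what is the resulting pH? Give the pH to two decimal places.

After neutralization: n(B(OH)3) = 0.143 mol, n(B(OH)4-) = 0.388 mol.
pH = pKa + log([A⁻]/[HA]) = 9.19 + log(0.388/0.143) = 9.19 +0.433

pH = 9.62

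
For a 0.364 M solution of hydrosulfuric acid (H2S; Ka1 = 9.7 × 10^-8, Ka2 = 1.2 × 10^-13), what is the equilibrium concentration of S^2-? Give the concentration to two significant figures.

First ionization gives [H+] ≈ [HS-] = 1.88 × 10^-4 M.
Second step: Ka2 = [H+][S^2-]/[HS-] ≈ [S^2-] (since [H+] ≈ [HS-]).
So [S^2-] ≈ Ka2.

1.2 × 10^-13 M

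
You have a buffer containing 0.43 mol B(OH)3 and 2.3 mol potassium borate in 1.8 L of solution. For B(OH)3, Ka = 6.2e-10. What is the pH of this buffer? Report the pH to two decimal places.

pKa = −log(6.2 × 10^-10) = 9.208
Henderson–Hasselbalch: pH = pKa + log([B(OH)4-]/[B(OH)3]) = 9.208 + log(2.3/0.43)
pH = 9.208 + (+0.728) = 9.94

pH = 9.94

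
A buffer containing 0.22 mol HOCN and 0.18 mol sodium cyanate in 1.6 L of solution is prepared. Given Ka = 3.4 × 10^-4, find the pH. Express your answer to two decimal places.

pH = 3.38

pKa = −log(3.4 × 10^-4) = 3.469
Using pH = pKa + log([base]/[acid]) with [base]/[acid] = 0.18/0.22:
pH = 3.469 + (-0.087) = 3.38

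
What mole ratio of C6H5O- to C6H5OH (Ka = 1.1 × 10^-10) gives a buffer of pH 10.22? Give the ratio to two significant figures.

ratio = 1.8

pKa = -log(1.1 × 10^-10) = 9.959
pH = pKa + log(r) ⇒ log(r) = 10.22 − 9.959 = +0.261
r = [C6H5O-]/[C6H5OH] = 10^(+0.261) = 1.82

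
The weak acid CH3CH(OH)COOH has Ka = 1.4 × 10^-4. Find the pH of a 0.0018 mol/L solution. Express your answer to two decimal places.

pH = 3.36

CH3CH(OH)COOH ⇌ CH3CH(OH)COO- + H+
Ka = x²/(0.0018 − x) = 1.4 × 10^-4
The 5% rule fails; solving x² + Ka·x − Ka·C₀ = 0 exactly:
x = [−0.00014 + √(0.00014² + 1.01e-06)]/2 = 4.37 × 10^-4 M
pH = −log[H+] = −log(4.37 × 10^-4) = 3.36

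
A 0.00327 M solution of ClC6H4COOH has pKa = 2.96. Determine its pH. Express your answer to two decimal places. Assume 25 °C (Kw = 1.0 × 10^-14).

ClC6H4COOH ⇌ ClC6H4COO- + H+
Ka = 10^(−2.96) = 1.10 × 10^-3
Ka = [H+]²/(0.00327 − [H+]) = 1.10 × 10^-3
Here C₀/Ka ≈ 2.97, so the small-[H+] approximation fails. Use the quadratic:
[H+] = [−0.0011 + √(0.0011² + 1.44e-05)]/2 = 1.42 × 10^-3 M
pH = −log[H+] = −log(1.42 × 10^-3) = 2.85

pH = 2.85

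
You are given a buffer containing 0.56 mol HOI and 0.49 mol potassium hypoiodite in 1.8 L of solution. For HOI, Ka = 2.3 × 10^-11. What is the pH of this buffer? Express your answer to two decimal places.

pKa = −log(2.3 × 10^-11) = 10.638
pH = pKa + log([A⁻]/[HA]) = 10.638 + log(0.49/0.56)
pH = 10.638 + (-0.058) = 10.58

pH = 10.58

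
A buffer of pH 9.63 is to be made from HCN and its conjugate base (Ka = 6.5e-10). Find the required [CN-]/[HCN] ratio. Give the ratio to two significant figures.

pKa = -log(6.5 × 10^-10) = 9.187
pH = pKa + log(r) ⇒ log(r) = 9.63 − 9.187 = +0.443
r = [CN-]/[HCN] = 10^(+0.443) = 2.77

ratio = 2.8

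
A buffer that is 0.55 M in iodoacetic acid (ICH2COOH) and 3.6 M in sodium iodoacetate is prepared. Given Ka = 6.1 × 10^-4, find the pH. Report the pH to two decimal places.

pKa = −log(6.1 × 10^-4) = 3.215
Henderson–Hasselbalch: pH = pKa + log([ICH2COO-]/[ICH2COOH]) = 3.215 + log(3.6/0.55)
pH = 3.215 + (+0.816) = 4.03

pH = 4.03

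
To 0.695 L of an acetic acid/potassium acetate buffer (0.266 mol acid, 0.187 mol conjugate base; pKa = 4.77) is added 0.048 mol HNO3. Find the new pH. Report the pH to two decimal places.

pH = 4.42

Added H+ converts CH3COO- to CH3COOH: CH3COOH → 0.314 mol, CH3COO- → 0.139 mol.
Henderson–Hasselbalch with mole ratio 0.139/0.314: pH = 4.77 + (-0.354)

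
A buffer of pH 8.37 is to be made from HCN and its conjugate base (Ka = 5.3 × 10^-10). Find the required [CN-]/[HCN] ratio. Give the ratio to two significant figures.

ratio = 0.12

pKa = -log(5.3 × 10^-10) = 9.276
pH = pKa + log(r) ⇒ log(r) = 8.37 − 9.276 = -0.906
r = [CN-]/[HCN] = 10^(-0.906) = 0.124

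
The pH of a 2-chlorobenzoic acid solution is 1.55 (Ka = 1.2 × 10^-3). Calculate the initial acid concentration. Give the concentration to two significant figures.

[H+] = 10^(-1.55) = 2.82 × 10^-2 M = x
Ka = x²/(C₀ − x) ⇒ C₀ = x + x²/Ka
C₀ = 2.82 × 10^-2 + (2.82 × 10^-2)²/(1.2 × 10^-3) = 6.91 × 10^-1 M

C₀ = 6.9 × 10^-1 M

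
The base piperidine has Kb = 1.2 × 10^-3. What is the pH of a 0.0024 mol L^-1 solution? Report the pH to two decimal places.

C5H10NH + H2O ⇌ C5H10NH2+ + OH-
From the ICE table, Kb = [OH-]²/(0.0024 − [OH-]) = 1.2 × 10^-3.
The 5% rule fails; solving [OH-]² + Kb·[OH-] − Kb·C₀ = 0 exactly:
[OH-] = [−0.0012 + √(0.0012² + 1.15e-05)]/2 = 1.20 × 10^-3 M
pOH = 2.92, so pH = 14.00 − pOH = 11.08

pH = 11.08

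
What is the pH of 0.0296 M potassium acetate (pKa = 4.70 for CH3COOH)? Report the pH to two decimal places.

CH3COO- is the conjugate base of the weak acid CH3COOH.
Ka = 10^(−4.70) = 2.00 × 10^-5
Kb = Kw/Ka = 1.0×10^-14 / 2.00 × 10^-5 = 5.00 × 10^-10
Let x = [OH-] at equilibrium. Kb = x²/(0.0296 − x).
Since Kb ≪ C₀, x ≈ √(Kb·C₀) = 3.85 × 10^-6 M.
Check: 0.013% ionized — well under 5%, approximation valid.
pOH = 5.41, so pH = 14.00 − pOH = 8.59

pH = 8.59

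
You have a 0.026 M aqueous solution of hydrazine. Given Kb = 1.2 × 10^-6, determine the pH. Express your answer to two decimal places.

pH = 10.25

N2H4 + H2O ⇌ N2H5+ + OH-
Let x = [OH-] at equilibrium. Kb = x²/(0.026 − x).
Assume x ≪ 0.026: x ≈ √(1.2 × 10^-6 × 0.026) = 1.77 × 10^-4 M
(x/C₀ = 0.68% < 5%, so the approximation holds.)
pOH = 3.75, so pH = 14.00 − pOH = 10.25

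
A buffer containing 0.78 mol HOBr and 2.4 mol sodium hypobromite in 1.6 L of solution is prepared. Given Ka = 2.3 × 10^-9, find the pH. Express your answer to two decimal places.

pKa = −log(2.3 × 10^-9) = 8.638
Using pH = pKa + log([base]/[acid]) with [base]/[acid] = 2.4/0.78:
pH = 8.638 + (+0.488) = 9.13

pH = 9.13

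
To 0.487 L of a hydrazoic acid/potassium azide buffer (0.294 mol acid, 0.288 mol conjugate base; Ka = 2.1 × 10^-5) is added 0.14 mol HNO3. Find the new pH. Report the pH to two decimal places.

pH = 4.21

Added H+ converts N3- to HN3: HN3 → 0.434 mol, N3- → 0.148 mol.
pKa = −log(2.1 × 10^-5) = 4.678
pH = pKa + log(n_N3-/n_HN3) = 4.678 + log(0.148/0.434) = 4.678 + (-0.467)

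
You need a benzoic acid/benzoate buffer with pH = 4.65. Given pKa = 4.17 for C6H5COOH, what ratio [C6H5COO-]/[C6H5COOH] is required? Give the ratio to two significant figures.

pH = pKa + log(r) ⇒ log(r) = 4.65 − 4.17 = +0.48
r = [C6H5COO-]/[C6H5COOH] = 10^(+0.48) = 3.02

ratio = 3.0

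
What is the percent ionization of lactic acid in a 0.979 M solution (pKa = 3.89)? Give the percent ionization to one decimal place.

1.1%

CH3CH(OH)COOH ⇌ CH3CH(OH)COO- + H+; let x = [H+] at equilibrium.
Ka = 10^(−3.89) = 1.29 × 10^-4
x ≈ √(Ka·C₀) = √(1.29 × 10^-4 × 0.979) = 1.12 × 10^-2 M
% ionization = x/C₀ × 100% = 1.12 × 10^-2/0.979 × 100% = 1.1%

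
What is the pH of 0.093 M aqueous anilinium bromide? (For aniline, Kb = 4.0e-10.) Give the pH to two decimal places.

C6H5NH3+ is the conjugate acid of the weak base C6H5NH2.
Ka = Kw/Kb = 1.0×10^-14 / 4.0 × 10^-10 = 2.50 × 10^-5
Ka = x²/(0.093 − x) = 2.50 × 10^-5
Since Ka ≪ C₀, x ≈ √(Ka·C₀) = 1.52 × 10^-3 M.
pH = −log(1.52 × 10^-3) = 2.82

pH = 2.82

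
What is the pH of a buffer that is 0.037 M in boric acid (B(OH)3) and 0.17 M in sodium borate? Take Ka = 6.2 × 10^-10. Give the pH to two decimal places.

pKa = −log(6.2 × 10^-10) = 9.208
Henderson–Hasselbalch: pH = pKa + log([B(OH)4-]/[B(OH)3]) = 9.208 + log(0.17/0.037)
pH = 9.208 + (+0.662) = 9.87

pH = 9.87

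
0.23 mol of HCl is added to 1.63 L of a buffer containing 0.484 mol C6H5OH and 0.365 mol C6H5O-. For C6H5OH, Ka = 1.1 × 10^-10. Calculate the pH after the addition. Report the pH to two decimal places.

After neutralization: n(C6H5OH) = 0.714 mol, n(C6H5O-) = 0.135 mol.
pKa = −log(1.1 × 10^-10) = 9.959
pH = pKa + log(n_C6H5O-/n_C6H5OH) = 9.959 + log(0.135/0.714) = 9.959 + (-0.723)

pH = 9.24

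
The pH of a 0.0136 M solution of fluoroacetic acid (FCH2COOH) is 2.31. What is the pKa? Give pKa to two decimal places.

[H+] = 10^(-2.31) = 4.90 × 10^-3 M
At equilibrium [HA] = 0.0136 − 4.90 × 10^-3 = 8.70 × 10^-3 M
Ka = [H+][A-]/[HA] = (4.90 × 10^-3)² / 8.70 × 10^-3 = 2.76 × 10^-3
pKa = -log(2.76 × 10^-3) = 2.56

pKa = 2.56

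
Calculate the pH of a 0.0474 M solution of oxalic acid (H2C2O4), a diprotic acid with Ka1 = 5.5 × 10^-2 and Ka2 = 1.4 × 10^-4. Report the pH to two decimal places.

pH = 1.52

Since Ka1 ≫ Ka2, the first ionization dominates [H+].
Ka1 = x²/(0.0474 − x) = 5.5 × 10^-2
Solving the quadratic: x = (−Ka1 + √(Ka1² + 4·Ka1·C₀))/2 = 3.05 × 10^-2 M
pH = −log(3.05 × 10^-2) = 1.52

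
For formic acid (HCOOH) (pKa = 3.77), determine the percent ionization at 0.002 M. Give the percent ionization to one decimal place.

HCOOH ⇌ HCOO- + H+; let x = [H+] at equilibrium.
Ka = 10^(−3.77) = 1.70 × 10^-4
Solve x² + 0.00017x − 3.4e-07 = 0 → x = 5.04 × 10^-4 M
Fraction ionized = 5.04 × 10^-4 / 0.002 = 0.2520 → 25.2%

25.2%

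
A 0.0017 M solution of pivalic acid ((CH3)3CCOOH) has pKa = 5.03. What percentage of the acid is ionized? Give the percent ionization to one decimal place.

7.1%

(CH3)3CCOOH ⇌ (CH3)3CCOO- + H+; let x = [H+] at equilibrium.
Ka = 10^(−5.03) = 9.33 × 10^-6
Solve x² + 9.33e-06x − 1.59e-08 = 0 → x = 1.21 × 10^-4 M
Fraction ionized = 1.21 × 10^-4 / 0.0017 = 0.0712 → 7.1%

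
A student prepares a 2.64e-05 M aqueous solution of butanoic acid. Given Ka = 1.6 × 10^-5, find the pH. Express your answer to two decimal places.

pH = 4.85

CH3(CH2)2COOH ⇌ CH3(CH2)2COO- + H+
Ka = x²/(2.64e-05 − x) = 1.6 × 10^-5
The 5% rule fails; solving x² + Ka·x − Ka·C₀ = 0 exactly:
x = [−1.6e-05 + √(1.6e-05² + 1.69e-09)]/2 = 1.41 × 10^-5 M
pH = −log[H+] = −log(1.41 × 10^-5) = 4.85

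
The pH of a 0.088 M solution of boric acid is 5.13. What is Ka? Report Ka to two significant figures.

Ka = 6.2 × 10^-10

[H+] = 10^(-5.13) = 7.41 × 10^-6 M
At equilibrium [HA] = 0.088 − 7.41 × 10^-6 = 8.80 × 10^-2 M
Ka = [H+][A-]/[HA] = (7.41 × 10^-6)² / 8.80 × 10^-2 = 6.2 × 10^-10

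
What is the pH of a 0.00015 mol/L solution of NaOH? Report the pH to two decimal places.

NaOH is a strong base; [OH-] = 0.00015 M.
pOH = -log(0.00015) = 3.82
pH = 14.00 - 3.82 = 10.18

pH = 10.18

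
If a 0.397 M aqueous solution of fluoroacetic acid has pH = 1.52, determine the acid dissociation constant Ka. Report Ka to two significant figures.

[H+] = 10^(-1.52) = 3.02 × 10^-2 M
At equilibrium [HA] = 0.397 − 3.02 × 10^-2 = 3.67 × 10^-1 M
Ka = [H+][A-]/[HA] = (3.02 × 10^-2)² / 3.67 × 10^-1 = 2.5 × 10^-3

Ka = 2.5 × 10^-3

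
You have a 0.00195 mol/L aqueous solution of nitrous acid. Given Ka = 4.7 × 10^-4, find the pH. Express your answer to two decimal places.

HNO2 ⇌ NO2- + H+
From the ICE table, Ka = x²/(0.00195 − x) = 4.7 × 10^-4.
x is not negligible relative to C₀; solve x² + 0.00047·x − 9.16e-07 = 0.
x = (−Ka + √(Ka² + 4·Ka·C₀))/2 = 7.51 × 10^-4 M
pH = −log(7.51 × 10^-4) = 3.12

pH = 3.12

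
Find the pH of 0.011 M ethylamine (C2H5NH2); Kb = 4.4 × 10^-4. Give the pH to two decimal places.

pH = 11.30

C2H5NH2 + H2O ⇌ C2H5NH3+ + OH-
From the ICE table, Kb = x²/(0.011 − x) = 4.4 × 10^-4.
Here C₀/Kb ≈ 25, so the small-x approximation fails. Use the quadratic:
x = [−0.00044 + √(0.00044² + 1.94e-05)]/2 = 1.99 × 10^-3 M
pOH = −log(1.99 × 10^-3) = 2.70; pH = 14.00 − 2.70 = 11.30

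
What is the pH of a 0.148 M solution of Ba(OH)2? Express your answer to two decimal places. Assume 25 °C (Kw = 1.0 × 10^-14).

Ba(OH)2 is a strong base (each formula unit releases 2 OH-); [OH-] = 0.296 M.
pOH = -log(0.296) = 0.53
pH = 14.00 - 0.53 = 13.47

pH = 13.47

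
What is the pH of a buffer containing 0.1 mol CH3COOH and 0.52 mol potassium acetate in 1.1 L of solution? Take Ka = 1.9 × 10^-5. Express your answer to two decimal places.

pH = 5.44

pKa = −log(1.9 × 10^-5) = 4.721
pH = pKa + log([A⁻]/[HA]) = 4.721 + log(0.52/0.1)
pH = 4.721 + (+0.716) = 5.44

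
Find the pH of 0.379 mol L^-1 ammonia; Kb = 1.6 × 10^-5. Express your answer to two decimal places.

pH = 11.39

NH3 + H2O ⇌ NH4+ + OH-
Kb = [OH-]²/(0.379 − [OH-]) = 1.6 × 10^-5
Since Kb ≪ C₀, [OH-] ≈ √(Kb·C₀) = 2.46 × 10^-3 M.
pOH = −log(2.46 × 10^-3) = 2.61; pH = 14.00 − 2.61 = 11.39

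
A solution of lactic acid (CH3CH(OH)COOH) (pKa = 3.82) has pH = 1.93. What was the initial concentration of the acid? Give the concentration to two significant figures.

C₀ = 9.2 × 10^-1 M

[H+] = 10^(-1.93) = 1.17 × 10^-2 M = x
Ka = 10^(−3.82) = 1.51 × 10^-4
Ka = x²/(C₀ − x) ⇒ C₀ = x + x²/Ka
C₀ = 1.17 × 10^-2 + (1.17 × 10^-2)²/(1.51 × 10^-4) = 9.18 × 10^-1 M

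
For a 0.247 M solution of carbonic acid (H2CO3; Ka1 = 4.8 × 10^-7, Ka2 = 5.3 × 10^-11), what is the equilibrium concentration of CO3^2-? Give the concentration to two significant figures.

5.3 × 10^-11 M

First ionization gives [H+] ≈ [HCO3-] = 3.44 × 10^-4 M.
Second step: Ka2 = [H+][CO3^2-]/[HCO3-] ≈ [CO3^2-] (since [H+] ≈ [HCO3-]).
So [CO3^2-] ≈ Ka2.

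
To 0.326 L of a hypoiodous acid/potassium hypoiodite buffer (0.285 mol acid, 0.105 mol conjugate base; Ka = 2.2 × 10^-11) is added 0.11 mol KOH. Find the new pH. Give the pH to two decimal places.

OH- converts HOI to OI-: HOI → 0.175 mol, OI- → 0.215 mol.
pKa = −log(2.2 × 10^-11) = 10.658
pH = pKa + log([A⁻]/[HA]) = 10.658 + log(0.215/0.175) = 10.658 +0.089

pH = 10.75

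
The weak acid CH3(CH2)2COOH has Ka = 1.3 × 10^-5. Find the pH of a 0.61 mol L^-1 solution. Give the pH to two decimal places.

CH3(CH2)2COOH ⇌ CH3(CH2)2COO- + H+
From the ICE table, Ka = x²/(0.61 − x) = 1.3 × 10^-5.
Since Ka ≪ C₀, x ≈ √(Ka·C₀) = 2.82 × 10^-3 M.
Check: 0.46% ionized — well under 5%, approximation valid.
pH = −log[H+] = −log(2.82 × 10^-3) = 2.55

pH = 2.55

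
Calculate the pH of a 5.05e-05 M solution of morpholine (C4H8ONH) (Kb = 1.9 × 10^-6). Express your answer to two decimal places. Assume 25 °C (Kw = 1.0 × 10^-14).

pH = 8.95

C4H8ONH + H2O ⇌ C4H8ONH2+ + OH-
Kb = [OH-]²/(5.05e-05 − [OH-]) = 1.9 × 10^-6
The 5% rule fails; solving [OH-]² + Kb·[OH-] − Kb·C₀ = 0 exactly:
[OH-] = (−Kb + √(Kb² + 4·Kb·C₀))/2 = 8.89 × 10^-6 M
pOH = 5.05, so pH = 14.00 − pOH = 8.95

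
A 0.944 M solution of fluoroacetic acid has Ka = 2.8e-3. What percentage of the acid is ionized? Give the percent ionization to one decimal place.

FCH2COOH ⇌ FCH2COO- + H+; let x = [H+] at equilibrium.
Solve x² + 0.0028x − 0.00264 = 0 → x = 5.00 × 10^-2 M
% ionization = x/C₀ × 100% = 5.00 × 10^-2/0.944 × 100% = 5.3%

5.3%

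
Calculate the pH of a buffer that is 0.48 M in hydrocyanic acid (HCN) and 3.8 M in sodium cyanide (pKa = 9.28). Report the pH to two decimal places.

pH = 10.18

pH = pKa + log([A⁻]/[HA]) = 9.28 + log(3.8/0.48)
pH = 9.28 + (+0.899) = 10.18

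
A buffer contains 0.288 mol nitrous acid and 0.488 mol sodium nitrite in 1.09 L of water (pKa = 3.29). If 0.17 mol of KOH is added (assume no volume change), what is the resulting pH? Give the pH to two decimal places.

After neutralization: n(HNO2) = 0.118 mol, n(NO2-) = 0.658 mol.
Henderson–Hasselbalch with mole ratio 0.658/0.118: pH = 3.29 + (+0.746)

pH = 4.04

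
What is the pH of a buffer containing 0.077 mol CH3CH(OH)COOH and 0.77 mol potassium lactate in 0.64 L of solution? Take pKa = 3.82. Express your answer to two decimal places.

pH = 4.82

Using pH = pKa + log([base]/[acid]) with [base]/[acid] = 0.77/0.077:
pH = 3.82 + (+1.000) = 4.82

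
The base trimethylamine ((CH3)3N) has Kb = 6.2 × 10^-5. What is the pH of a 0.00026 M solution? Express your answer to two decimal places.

(CH3)3N + H2O ⇌ (CH3)3NH+ + OH-
Let x = [OH-] at equilibrium. Kb = x²/(0.00026 − x).
x is not negligible relative to C₀; solve x² + 6.2e-05·x − 1.61e-08 = 0.
x = [−6.2e-05 + √(6.2e-05² + 6.45e-08)]/2 = 9.97 × 10^-5 M
pOH = −log(9.97 × 10^-5) = 4.00; pH = 14.00 − 4.00 = 10.00

pH = 10.00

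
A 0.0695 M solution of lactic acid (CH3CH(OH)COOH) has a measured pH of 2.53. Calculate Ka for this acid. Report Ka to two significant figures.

Ka = 1.3 × 10^-4

[H+] = 10^(-2.53) = 2.95 × 10^-3 M
At equilibrium [HA] = 0.0695 − 2.95 × 10^-3 = 6.66 × 10^-2 M
Ka = [H+][A-]/[HA] = (2.95 × 10^-3)² / 6.66 × 10^-2 = 1.3 × 10^-4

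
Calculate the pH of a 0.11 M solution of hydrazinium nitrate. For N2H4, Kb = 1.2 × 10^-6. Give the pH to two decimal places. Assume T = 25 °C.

pH = 4.52

N2H5+ is the conjugate acid of the weak base N2H4.
Ka = Kw/Kb = 1.0×10^-14 / 1.2 × 10^-6 = 8.33 × 10^-9
From the ICE table, Ka = x²/(0.11 − x) = 8.33 × 10^-9.
Since Ka ≪ C₀, x ≈ √(Ka·C₀) = 3.03 × 10^-5 M.
pH = −log(3.03 × 10^-5) = 4.52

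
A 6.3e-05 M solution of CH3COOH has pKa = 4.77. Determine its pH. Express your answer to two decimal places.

pH = 4.60

CH3COOH ⇌ CH3COO- + H+
Ka = 10^(−4.77) = 1.70 × 10^-5
Ka = [H+]²/(6.3e-05 − [H+]) = 1.70 × 10^-5
Here C₀/Ka ≈ 3.71, so the small-[H+] approximation fails. Use the quadratic:
[H+] = (−Ka + √(Ka² + 4·Ka·C₀))/2 = 2.53 × 10^-5 M
pH = −log(2.53 × 10^-5) = 4.60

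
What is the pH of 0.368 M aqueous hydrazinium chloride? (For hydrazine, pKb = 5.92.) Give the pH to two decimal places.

pH = 4.26

N2H5+ is the conjugate acid of the weak base N2H4.
Kb = 10^(−5.92) = 1.20 × 10^-6
Ka = Kw/Kb = 1.0×10^-14 / 1.20 × 10^-6 = 8.33 × 10^-9
Ka = [H+]²/(0.368 − [H+]) = 8.33 × 10^-9
Neglecting [H+] in the denominator: [H+] = √(8.33 × 10^-9 × 0.368) = 5.54 × 10^-5 M
([H+]/C₀ = 0.015% < 5%, so the approximation holds.)
pH = −log[H+] = −log(5.54 × 10^-5) = 4.26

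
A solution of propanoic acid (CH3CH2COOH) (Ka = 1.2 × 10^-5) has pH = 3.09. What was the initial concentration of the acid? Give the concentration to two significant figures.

[H+] = 10^(-3.09) = 8.13 × 10^-4 M = x
Ka = x²/(C₀ − x) ⇒ C₀ = x + x²/Ka
C₀ = 8.13 × 10^-4 + (8.13 × 10^-4)²/(1.2 × 10^-5) = 5.59 × 10^-2 M

C₀ = 5.6 × 10^-2 M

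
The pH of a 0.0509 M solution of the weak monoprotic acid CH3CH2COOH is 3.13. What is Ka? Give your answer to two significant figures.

Ka = 1.1 × 10^-5

[H+] = 10^(-3.13) = 7.41 × 10^-4 M
At equilibrium [HA] = 0.0509 − 7.41 × 10^-4 = 5.02 × 10^-2 M
Ka = [H+][A-]/[HA] = (7.41 × 10^-4)² / 5.02 × 10^-2 = 1.1 × 10^-5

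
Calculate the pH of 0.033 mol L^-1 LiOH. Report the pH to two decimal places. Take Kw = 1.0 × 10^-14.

pH = 12.52

LiOH is a strong base; [OH-] = 0.033 M.
pOH = -log(0.033) = 1.48
pH = 14.00 - 1.48 = 12.52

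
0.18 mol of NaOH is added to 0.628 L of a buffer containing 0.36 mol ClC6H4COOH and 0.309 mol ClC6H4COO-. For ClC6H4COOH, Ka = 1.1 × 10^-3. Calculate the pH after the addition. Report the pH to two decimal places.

pH = 3.39

OH- converts ClC6H4COOH to ClC6H4COO-: ClC6H4COOH → 0.18 mol, ClC6H4COO- → 0.489 mol.
pKa = −log(1.1 × 10^-3) = 2.959
Henderson–Hasselbalch with mole ratio 0.489/0.18: pH = 2.959 + (+0.434)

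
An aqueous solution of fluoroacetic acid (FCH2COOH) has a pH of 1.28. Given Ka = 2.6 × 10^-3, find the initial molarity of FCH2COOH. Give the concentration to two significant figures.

C₀ = 1.1 M

[H+] = 10^(-1.28) = 5.25 × 10^-2 M = x
Ka = x²/(C₀ − x) ⇒ C₀ = x + x²/Ka
C₀ = 5.25 × 10^-2 + (5.25 × 10^-2)²/(2.6 × 10^-3) = 1.11 M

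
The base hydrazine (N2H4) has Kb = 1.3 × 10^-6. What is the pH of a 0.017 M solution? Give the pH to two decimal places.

pH = 10.17

N2H4 + H2O ⇌ N2H5+ + OH-
From the ICE table, Kb = x²/(0.017 − x) = 1.3 × 10^-6.
Neglecting x in the denominator: x = √(1.3 × 10^-6 × 0.017) = 1.49 × 10^-4 M
(x/C₀ = 0.87% < 5%, so the approximation holds.)
pOH = −log(1.49 × 10^-4) = 3.83; pH = 14.00 − 3.83 = 10.17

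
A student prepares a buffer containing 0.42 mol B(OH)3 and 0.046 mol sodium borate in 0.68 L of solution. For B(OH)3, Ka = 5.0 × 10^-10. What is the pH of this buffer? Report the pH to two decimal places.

pKa = −log(5.0 × 10^-10) = 9.301
pH = pKa + log([A⁻]/[HA]) = 9.301 + log(0.046/0.42)
pH = 9.301 + (-0.960) = 8.34

pH = 8.34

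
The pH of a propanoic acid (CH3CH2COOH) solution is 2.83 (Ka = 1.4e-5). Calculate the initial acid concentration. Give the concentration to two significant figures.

C₀ = 1.6 × 10^-1 M

[H+] = 10^(-2.83) = 1.48 × 10^-3 M = x
Ka = x²/(C₀ − x) ⇒ C₀ = x + x²/Ka
C₀ = 1.48 × 10^-3 + (1.48 × 10^-3)²/(1.4 × 10^-5) = 1.58 × 10^-1 M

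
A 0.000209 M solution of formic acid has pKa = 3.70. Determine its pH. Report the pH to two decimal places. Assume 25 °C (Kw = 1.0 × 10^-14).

HCOOH ⇌ HCOO- + H+
Ka = 10^(−3.70) = 2.00 × 10^-4
From the ICE table, Ka = x²/(0.000209 − x) = 2.00 × 10^-4.
The 5% rule fails; solving x² + Ka·x − Ka·C₀ = 0 exactly:
x = [−0.0002 + √(0.0002² + 1.67e-07)]/2 = 1.28 × 10^-4 M
pH = −log(1.28 × 10^-4) = 3.89

pH = 3.89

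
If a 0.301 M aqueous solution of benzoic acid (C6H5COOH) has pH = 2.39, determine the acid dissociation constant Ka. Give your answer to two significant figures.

Ka = 5.6 × 10^-5

[H+] = 10^(-2.39) = 4.07 × 10^-3 M
At equilibrium [HA] = 0.301 − 4.07 × 10^-3 = 2.97 × 10^-1 M
Ka = [H+][A-]/[HA] = (4.07 × 10^-3)² / 2.97 × 10^-1 = 5.6 × 10^-5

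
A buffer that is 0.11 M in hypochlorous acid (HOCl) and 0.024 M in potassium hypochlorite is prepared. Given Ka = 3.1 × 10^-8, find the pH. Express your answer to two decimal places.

pKa = −log(3.1 × 10^-8) = 7.509
Using pH = pKa + log([base]/[acid]) with [base]/[acid] = 0.024/0.11:
pH = 7.509 + (-0.661) = 6.85

pH = 6.85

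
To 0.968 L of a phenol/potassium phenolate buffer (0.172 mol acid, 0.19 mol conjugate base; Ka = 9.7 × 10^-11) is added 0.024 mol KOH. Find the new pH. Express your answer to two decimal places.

After neutralization: n(C6H5OH) = 0.148 mol, n(C6H5O-) = 0.214 mol.
pKa = −log(9.7 × 10^-11) = 10.013
Henderson–Hasselbalch with mole ratio 0.214/0.148: pH = 10.013 + (+0.160)

pH = 10.17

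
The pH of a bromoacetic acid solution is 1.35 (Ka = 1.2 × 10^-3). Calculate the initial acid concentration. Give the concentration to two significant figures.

C₀ = 1.7 M

[H+] = 10^(-1.35) = 4.47 × 10^-2 M = x
Ka = x²/(C₀ − x) ⇒ C₀ = x + x²/Ka
C₀ = 4.47 × 10^-2 + (4.47 × 10^-2)²/(1.2 × 10^-3) = 1.71 M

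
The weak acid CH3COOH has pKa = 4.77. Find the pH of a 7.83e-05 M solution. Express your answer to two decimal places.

CH3COOH ⇌ CH3COO- + H+
Ka = 10^(−4.77) = 1.70 × 10^-5
From the ICE table, Ka = x²/(7.83e-05 − x) = 1.70 × 10^-5.
x is not negligible relative to C₀; solve x² + 1.7e-05·x − 1.33e-09 = 0.
x = [−1.7e-05 + √(1.7e-05² + 5.32e-09)]/2 = 2.90 × 10^-5 M
pH = −log[H+] = −log(2.90 × 10^-5) = 4.54

pH = 4.54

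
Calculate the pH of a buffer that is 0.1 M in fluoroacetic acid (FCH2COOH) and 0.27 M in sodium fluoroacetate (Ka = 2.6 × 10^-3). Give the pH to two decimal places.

pH = 3.02

pKa = −log(2.6 × 10^-3) = 2.585
Using pH = pKa + log([base]/[acid]) with [base]/[acid] = 0.27/0.1:
pH = 2.585 + (+0.431) = 3.02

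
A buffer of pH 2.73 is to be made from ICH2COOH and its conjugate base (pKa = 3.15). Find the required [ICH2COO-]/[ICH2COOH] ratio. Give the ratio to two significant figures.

pH = pKa + log(r) ⇒ log(r) = 2.73 − 3.15 = -0.42
r = [ICH2COO-]/[ICH2COOH] = 10^(-0.42) = 0.38

ratio = 0.38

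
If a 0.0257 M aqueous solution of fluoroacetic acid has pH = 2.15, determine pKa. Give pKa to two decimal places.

pKa = 2.57

[H+] = 10^(-2.15) = 7.08 × 10^-3 M
At equilibrium [HA] = 0.0257 − 7.08 × 10^-3 = 1.86 × 10^-2 M
Ka = [H+][A-]/[HA] = (7.08 × 10^-3)² / 1.86 × 10^-2 = 2.69 × 10^-3
pKa = -log(2.69 × 10^-3) = 2.57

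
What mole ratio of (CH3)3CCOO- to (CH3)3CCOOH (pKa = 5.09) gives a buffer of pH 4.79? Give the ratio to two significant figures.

pH = pKa + log(r) ⇒ log(r) = 4.79 − 5.09 = -0.30
r = [(CH3)3CCOO-]/[(CH3)3CCOOH] = 10^(-0.30) = 0.501

ratio = 0.50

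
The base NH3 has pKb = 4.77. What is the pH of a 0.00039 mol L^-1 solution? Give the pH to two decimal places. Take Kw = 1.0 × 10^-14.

pH = 9.87

NH3 + H2O ⇌ NH4+ + OH-
Kb = 10^(−4.77) = 1.70 × 10^-5
From the ICE table, Kb = [OH-]²/(0.00039 − [OH-]) = 1.70 × 10^-5.
Here C₀/Kb ≈ 22.9, so the small-[OH-] approximation fails. Use the quadratic:
[OH-] = [−1.7e-05 + √(1.7e-05² + 2.65e-08)]/2 = 7.34 × 10^-5 M
pOH = −log(7.34 × 10^-5) = 4.13; pH = 14.00 − 4.13 = 9.87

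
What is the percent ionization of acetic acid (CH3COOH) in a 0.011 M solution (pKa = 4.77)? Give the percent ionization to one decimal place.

3.9%

CH3COOH ⇌ CH3COO- + H+; let x = [H+] at equilibrium.
Ka = 10^(−4.77) = 1.70 × 10^-5
x ≈ √(Ka·C₀) = √(1.70 × 10^-5 × 0.011) = 4.32 × 10^-4 M
Fraction ionized = 4.32 × 10^-4 / 0.011 = 0.0393 → 3.9%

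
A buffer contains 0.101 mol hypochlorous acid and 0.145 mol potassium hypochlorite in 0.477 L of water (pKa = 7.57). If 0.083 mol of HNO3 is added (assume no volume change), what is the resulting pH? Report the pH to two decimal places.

Added H+ converts OCl- to HOCl: HOCl → 0.184 mol, OCl- → 0.062 mol.
Henderson–Hasselbalch with mole ratio 0.062/0.184: pH = 7.57 + (-0.472)

pH = 7.10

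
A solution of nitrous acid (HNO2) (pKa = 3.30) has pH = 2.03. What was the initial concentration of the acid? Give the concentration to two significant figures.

C₀ = 1.8 × 10^-1 M

[H+] = 10^(-2.03) = 9.33 × 10^-3 M = x
Ka = 10^(−3.30) = 5.01 × 10^-4
Ka = x²/(C₀ − x) ⇒ C₀ = x + x²/Ka
C₀ = 9.33 × 10^-3 + (9.33 × 10^-3)²/(5.01 × 10^-4) = 1.83 × 10^-1 M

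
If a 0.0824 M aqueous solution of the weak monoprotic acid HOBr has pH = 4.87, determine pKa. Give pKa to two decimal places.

[H+] = 10^(-4.87) = 1.35 × 10^-5 M
At equilibrium [HA] = 0.0824 − 1.35 × 10^-5 = 8.24 × 10^-2 M
Ka = [H+][A-]/[HA] = (1.35 × 10^-5)² / 8.24 × 10^-2 = 2.21 × 10^-9
pKa = -log(2.21 × 10^-9) = 8.66

pKa = 8.66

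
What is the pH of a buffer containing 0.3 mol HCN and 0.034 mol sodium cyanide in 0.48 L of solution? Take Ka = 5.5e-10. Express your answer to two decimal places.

pH = 8.31

pKa = −log(5.5 × 10^-10) = 9.260
pH = pKa + log([A⁻]/[HA]) = 9.260 + log(0.034/0.3)
pH = 9.260 + (-0.946) = 8.31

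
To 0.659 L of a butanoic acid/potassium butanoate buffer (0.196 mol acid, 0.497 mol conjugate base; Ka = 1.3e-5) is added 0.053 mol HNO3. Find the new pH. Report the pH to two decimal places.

pH = 5.14

After neutralization: n(CH3(CH2)2COOH) = 0.249 mol, n(CH3(CH2)2COO-) = 0.444 mol.
pKa = −log(1.3 × 10^-5) = 4.886
pH = pKa + log([A⁻]/[HA]) = 4.886 + log(0.444/0.249) = 4.886 +0.251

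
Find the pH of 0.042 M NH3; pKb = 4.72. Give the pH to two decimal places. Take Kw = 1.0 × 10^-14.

NH3 + H2O ⇌ NH4+ + OH-
Kb = 10^(−4.72) = 1.91 × 10^-5
Let x = [OH-] at equilibrium. Kb = x²/(0.042 − x).
Assume x ≪ 0.042: x ≈ √(1.91 × 10^-5 × 0.042) = 8.96 × 10^-4 M
Check: 2.1% ionized — well under 5%, approximation valid.
pOH = −log(8.96 × 10^-4) = 3.05; pH = 14.00 − 3.05 = 10.95

pH = 10.95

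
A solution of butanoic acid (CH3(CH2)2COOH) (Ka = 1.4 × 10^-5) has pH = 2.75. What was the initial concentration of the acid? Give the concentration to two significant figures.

C₀ = 2.3 × 10^-1 M

[H+] = 10^(-2.75) = 1.78 × 10^-3 M = x
Ka = x²/(C₀ − x) ⇒ C₀ = x + x²/Ka
C₀ = 1.78 × 10^-3 + (1.78 × 10^-3)²/(1.4 × 10^-5) = 2.28 × 10^-1 M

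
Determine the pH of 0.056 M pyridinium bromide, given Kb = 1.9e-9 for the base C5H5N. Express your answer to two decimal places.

C5H5NH+ is the conjugate acid of the weak base C5H5N.
Ka = Kw/Kb = 1.0×10^-14 / 1.9 × 10^-9 = 5.26 × 10^-6
From the ICE table, Ka = x²/(0.056 − x) = 5.26 × 10^-6.
Assume x ≪ 0.056: x ≈ √(5.26 × 10^-6 × 0.056) = 5.43 × 10^-4 M
pH = −log[H+] = −log(5.43 × 10^-4) = 3.27

pH = 3.27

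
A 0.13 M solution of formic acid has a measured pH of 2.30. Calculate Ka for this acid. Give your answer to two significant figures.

Ka = 2.0 × 10^-4

[H+] = 10^(-2.30) = 5.01 × 10^-3 M
At equilibrium [HA] = 0.13 − 5.01 × 10^-3 = 1.25 × 10^-1 M
Ka = [H+][A-]/[HA] = (5.01 × 10^-3)² / 1.25 × 10^-1 = 2.0 × 10^-4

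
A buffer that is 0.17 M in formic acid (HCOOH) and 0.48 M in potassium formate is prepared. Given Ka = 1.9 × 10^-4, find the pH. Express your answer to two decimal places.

pKa = −log(1.9 × 10^-4) = 3.721
Using pH = pKa + log([base]/[acid]) with [base]/[acid] = 0.48/0.17:
pH = 3.721 + (+0.451) = 4.17

pH = 4.17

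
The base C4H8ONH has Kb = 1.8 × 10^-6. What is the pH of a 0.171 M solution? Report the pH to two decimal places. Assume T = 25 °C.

C4H8ONH + H2O ⇌ C4H8ONH2+ + OH-
Let x = [OH-] at equilibrium. Kb = x²/(0.171 − x).
Neglecting x in the denominator: x = √(1.8 × 10^-6 × 0.171) = 5.55 × 10^-4 M
Check: 0.32% ionized — well under 5%, approximation valid.
pOH = −log(5.55 × 10^-4) = 3.26; pH = 14.00 − 3.26 = 10.74

pH = 10.74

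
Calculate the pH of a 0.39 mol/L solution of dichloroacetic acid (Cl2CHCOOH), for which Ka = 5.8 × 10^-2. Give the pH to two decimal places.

pH = 0.91

Cl2CHCOOH ⇌ Cl2CHCOO- + H+
From the ICE table, Ka = x²/(0.39 − x) = 5.8 × 10^-2.
Here C₀/Ka ≈ 6.72, so the small-x approximation fails. Use the quadratic:
x = (−Ka + √(Ka² + 4·Ka·C₀))/2 = 1.24 × 10^-1 M
pH = −log(1.24 × 10^-1) = 0.91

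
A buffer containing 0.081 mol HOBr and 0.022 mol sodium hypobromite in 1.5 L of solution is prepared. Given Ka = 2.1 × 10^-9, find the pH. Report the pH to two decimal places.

pH = 8.11

pKa = −log(2.1 × 10^-9) = 8.678
pH = pKa + log([A⁻]/[HA]) = 8.678 + log(0.022/0.081)
pH = 8.678 + (-0.566) = 8.11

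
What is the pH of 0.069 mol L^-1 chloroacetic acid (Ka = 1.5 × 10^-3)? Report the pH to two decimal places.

ClCH2COOH ⇌ ClCH2COO- + H+
Ka = x²/(0.069 − x) = 1.5 × 10^-3
The 5% rule fails; solving x² + Ka·x − Ka·C₀ = 0 exactly:
x = [−0.0015 + √(0.0015² + 0.000414)]/2 = 9.45 × 10^-3 M
pH = −log(9.45 × 10^-3) = 2.02

pH = 2.02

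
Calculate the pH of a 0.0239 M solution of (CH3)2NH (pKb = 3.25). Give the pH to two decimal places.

(CH3)2NH + H2O ⇌ (CH3)2NH2+ + OH-
Kb = 10^(−3.25) = 5.62 × 10^-4
Kb = [OH-]²/(0.0239 − [OH-]) = 5.62 × 10^-4
The 5% rule fails; solving [OH-]² + Kb·[OH-] − Kb·C₀ = 0 exactly:
[OH-] = [−0.000562 + √(0.000562² + 5.37e-05)]/2 = 3.39 × 10^-3 M
pOH = 2.47, so pH = 14.00 − pOH = 11.53

pH = 11.53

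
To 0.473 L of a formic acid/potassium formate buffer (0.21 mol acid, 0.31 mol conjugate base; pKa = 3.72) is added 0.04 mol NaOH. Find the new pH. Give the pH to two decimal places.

After neutralization: n(HCOOH) = 0.17 mol, n(HCOO-) = 0.35 mol.
pH = pKa + log(n_HCOO-/n_HCOOH) = 3.72 + log(0.35/0.17) = 3.72 + (+0.314)

pH = 4.03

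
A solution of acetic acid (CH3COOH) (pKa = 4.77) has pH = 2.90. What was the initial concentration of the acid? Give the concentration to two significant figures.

[H+] = 10^(-2.90) = 1.26 × 10^-3 M = x
Ka = 10^(−4.77) = 1.70 × 10^-5
Ka = x²/(C₀ − x) ⇒ C₀ = x + x²/Ka
C₀ = 1.26 × 10^-3 + (1.26 × 10^-3)²/(1.70 × 10^-5) = 9.46 × 10^-2 M

C₀ = 9.5 × 10^-2 M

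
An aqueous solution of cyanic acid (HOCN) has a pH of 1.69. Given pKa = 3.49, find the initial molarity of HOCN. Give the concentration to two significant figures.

C₀ = 1.3 M

[H+] = 10^(-1.69) = 2.04 × 10^-2 M = x
Ka = 10^(−3.49) = 3.24 × 10^-4
Ka = x²/(C₀ − x) ⇒ C₀ = x + x²/Ka
C₀ = 2.04 × 10^-2 + (2.04 × 10^-2)²/(3.24 × 10^-4) = 1.30 M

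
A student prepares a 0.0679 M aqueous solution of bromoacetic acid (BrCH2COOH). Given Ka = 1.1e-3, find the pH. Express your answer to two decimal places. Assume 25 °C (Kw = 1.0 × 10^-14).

pH = 2.09

BrCH2COOH ⇌ BrCH2COO- + H+
From the ICE table, Ka = x²/(0.0679 − x) = 1.1 × 10^-3.
Here C₀/Ka ≈ 61.7, so the small-x approximation fails. Use the quadratic:
x = (−Ka + √(Ka² + 4·Ka·C₀))/2 = 8.11 × 10^-3 M
pH = −log[H+] = −log(8.11 × 10^-3) = 2.09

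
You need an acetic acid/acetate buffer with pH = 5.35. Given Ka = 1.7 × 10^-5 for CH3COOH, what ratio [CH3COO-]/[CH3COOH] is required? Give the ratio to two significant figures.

ratio = 3.8

pKa = -log(1.7 × 10^-5) = 4.770
pH = pKa + log(r) ⇒ log(r) = 5.35 − 4.770 = +0.580
r = [CH3COO-]/[CH3COOH] = 10^(+0.580) = 3.8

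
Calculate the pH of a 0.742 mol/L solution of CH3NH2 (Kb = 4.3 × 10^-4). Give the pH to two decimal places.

CH3NH2 + H2O ⇌ CH3NH3+ + OH-
From the ICE table, Kb = x²/(0.742 − x) = 4.3 × 10^-4.
Since Kb ≪ C₀, x ≈ √(Kb·C₀) = 1.79 × 10^-2 M.
pOH = −log(1.79 × 10^-2) = 1.75; pH = 14.00 − 1.75 = 12.25

pH = 12.25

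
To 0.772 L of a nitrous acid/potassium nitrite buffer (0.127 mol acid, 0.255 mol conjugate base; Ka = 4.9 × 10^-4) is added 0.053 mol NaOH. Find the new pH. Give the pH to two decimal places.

pH = 3.93

After neutralization: n(HNO2) = 0.074 mol, n(NO2-) = 0.308 mol.
pKa = −log(4.9 × 10^-4) = 3.310
pH = pKa + log([A⁻]/[HA]) = 3.310 + log(0.308/0.074) = 3.310 +0.619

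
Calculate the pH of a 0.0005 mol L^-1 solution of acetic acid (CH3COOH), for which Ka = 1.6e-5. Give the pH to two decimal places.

pH = 4.09

CH3COOH ⇌ CH3COO- + H+
Ka = x²/(0.0005 − x) = 1.6 × 10^-5
x is not negligible relative to C₀; solve x² + 1.6e-05·x − 8e-09 = 0.
x = (−Ka + √(Ka² + 4·Ka·C₀))/2 = 8.18 × 10^-5 M
pH = −log[H+] = −log(8.18 × 10^-5) = 4.09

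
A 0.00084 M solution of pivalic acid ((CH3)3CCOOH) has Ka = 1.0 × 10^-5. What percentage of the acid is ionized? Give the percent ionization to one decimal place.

10.3%

(CH3)3CCOOH ⇌ (CH3)3CCOO- + H+; let x = [H+] at equilibrium.
Solve x² + 1e-05x − 8.4e-09 = 0 → x = 8.68 × 10^-5 M
Fraction ionized = 8.68 × 10^-5 / 0.00084 = 0.1033 → 10.3%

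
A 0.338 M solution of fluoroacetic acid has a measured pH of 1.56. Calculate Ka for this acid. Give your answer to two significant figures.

Ka = 2.4 × 10^-3

[H+] = 10^(-1.56) = 2.75 × 10^-2 M
At equilibrium [HA] = 0.338 − 2.75 × 10^-2 = 3.10 × 10^-1 M
Ka = [H+][A-]/[HA] = (2.75 × 10^-2)² / 3.10 × 10^-1 = 2.4 × 10^-3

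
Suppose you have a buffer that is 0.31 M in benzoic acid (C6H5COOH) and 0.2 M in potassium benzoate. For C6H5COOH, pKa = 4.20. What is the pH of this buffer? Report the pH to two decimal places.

pH = 4.01

pH = pKa + log([A⁻]/[HA]) = 4.20 + log(0.2/0.31)
pH = 4.20 + (-0.190) = 4.01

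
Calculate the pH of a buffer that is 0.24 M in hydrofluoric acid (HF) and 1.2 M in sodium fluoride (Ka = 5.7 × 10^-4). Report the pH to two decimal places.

pH = 3.94

pKa = −log(5.7 × 10^-4) = 3.244
Henderson–Hasselbalch: pH = pKa + log([F-]/[HF]) = 3.244 + log(1.2/0.24)
pH = 3.244 + (+0.699) = 3.94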